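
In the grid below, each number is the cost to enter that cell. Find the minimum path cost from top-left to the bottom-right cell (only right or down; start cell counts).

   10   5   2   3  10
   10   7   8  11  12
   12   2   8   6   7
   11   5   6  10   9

Best path: (0,0) (0,1) (0,2) (0,3) (1,3) (2,3) (2,4) (3,4)
Cost: 10 + 5 + 2 + 3 + 11 + 6 + 7 + 9 = 53
(Top row then right column would cost 58.)

53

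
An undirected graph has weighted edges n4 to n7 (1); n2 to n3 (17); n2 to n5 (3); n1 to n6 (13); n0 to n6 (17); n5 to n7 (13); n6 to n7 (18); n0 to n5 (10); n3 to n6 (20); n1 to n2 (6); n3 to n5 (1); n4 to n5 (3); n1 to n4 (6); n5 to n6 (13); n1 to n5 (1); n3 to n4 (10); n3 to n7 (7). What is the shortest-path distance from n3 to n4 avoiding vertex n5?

Some routes from n3 to n4 avoiding n5:
n3 → n7 → n4: 7 + 1 = 8
n3 → n2 → n1 → n4: 17 + 6 + 6 = 29
n3 → n4: 10
The minimum is 8.

8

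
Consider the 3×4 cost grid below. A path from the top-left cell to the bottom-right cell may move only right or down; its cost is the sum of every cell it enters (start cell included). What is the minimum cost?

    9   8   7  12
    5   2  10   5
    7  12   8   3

34

One optimal route is [0,0] → [1,0] → [1,1] → [1,2] → [1,3] → [2,3].
Its cost is 9 + 5 + 2 + 10 + 5 + 3 = 34.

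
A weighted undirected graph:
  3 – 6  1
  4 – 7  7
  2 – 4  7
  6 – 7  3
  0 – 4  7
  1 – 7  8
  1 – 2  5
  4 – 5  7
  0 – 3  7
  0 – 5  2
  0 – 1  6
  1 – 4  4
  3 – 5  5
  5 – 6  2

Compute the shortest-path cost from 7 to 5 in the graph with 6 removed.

Comparing a few candidate routes:
7 - 1 - 0 - 5: 8 + 6 + 2 = 16
7 - 1 - 4 - 5: 8 + 4 + 7 = 19
7 - 4 - 5: 7 + 7 = 14
7 - 4 - 0 - 5: 7 + 7 + 2 = 16
Best route has total 14.

14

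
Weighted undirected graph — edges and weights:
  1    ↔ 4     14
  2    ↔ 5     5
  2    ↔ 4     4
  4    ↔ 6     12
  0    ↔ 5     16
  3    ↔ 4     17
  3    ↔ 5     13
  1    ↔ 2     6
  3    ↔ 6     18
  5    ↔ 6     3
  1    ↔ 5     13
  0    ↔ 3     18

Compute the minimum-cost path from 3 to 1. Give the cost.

24

Some routes from 3 to 1:
3 -> 6 -> 5 -> 1: 18 + 3 + 13 = 34
3 -> 6 -> 5 -> 2 -> 1: 18 + 3 + 5 + 6 = 32
3 -> 5 -> 2 -> 1: 13 + 5 + 6 = 24
3 -> 4 -> 1: 17 + 14 = 31
3 -> 4 -> 2 -> 1: 17 + 4 + 6 = 27
3 -> 5 -> 1: 13 + 13 = 26
Best route has total 24.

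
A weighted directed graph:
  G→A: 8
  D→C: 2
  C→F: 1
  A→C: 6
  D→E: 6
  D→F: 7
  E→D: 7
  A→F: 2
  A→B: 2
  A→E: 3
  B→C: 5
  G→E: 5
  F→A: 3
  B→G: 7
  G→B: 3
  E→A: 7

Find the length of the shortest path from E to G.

Routes from E to G:
E-D-C-F-A-B-G: 7 + 2 + 1 + 3 + 2 + 7 = 22
E-A-B-G: 7 + 2 + 7 = 16
E-D-F-A-B-G: 7 + 7 + 3 + 2 + 7 = 26
The minimum is 16.

16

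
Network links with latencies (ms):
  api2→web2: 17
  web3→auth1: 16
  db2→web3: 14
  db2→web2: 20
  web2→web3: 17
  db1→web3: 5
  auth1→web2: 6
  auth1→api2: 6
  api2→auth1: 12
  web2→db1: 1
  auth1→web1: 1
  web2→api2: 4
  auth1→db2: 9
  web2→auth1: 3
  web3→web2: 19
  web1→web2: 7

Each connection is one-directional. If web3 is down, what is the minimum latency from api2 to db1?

Candidate routes:
api2→auth1→db2→web2→db1: 12 + 9 + 20 + 1 = 42
api2→auth1→web1→web2→db1: 12 + 1 + 7 + 1 = 21
api2→auth1→web2→db1: 12 + 6 + 1 = 19
api2→web2→db1: 17 + 1 = 18
Shortest: 18 ms.

18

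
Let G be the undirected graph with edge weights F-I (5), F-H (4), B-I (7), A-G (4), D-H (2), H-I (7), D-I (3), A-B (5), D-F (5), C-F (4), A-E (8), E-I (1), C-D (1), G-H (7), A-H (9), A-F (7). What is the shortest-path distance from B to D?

10

Some routes from B to D:
B → I → H → D: 7 + 7 + 2 = 16
B → I → D: 7 + 3 = 10
B → A → F → C → D: 5 + 7 + 4 + 1 = 17
B → A → F → D: 5 + 7 + 5 = 17
B → A → H → D: 5 + 9 + 2 = 16
B → A → E → I → D: 5 + 8 + 1 + 3 = 17
Best route has total 10.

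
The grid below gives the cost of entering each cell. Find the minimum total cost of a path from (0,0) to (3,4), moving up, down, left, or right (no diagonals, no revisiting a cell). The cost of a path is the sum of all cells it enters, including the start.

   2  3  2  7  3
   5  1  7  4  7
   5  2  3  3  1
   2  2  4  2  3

Path (0,0) → (0,1) → (1,1) → (2,1) → (2,2) → (2,3) → (2,4) → (3,4): 2 + 3 + 1 + 2 + 3 + 3 + 1 + 3 = 18.

18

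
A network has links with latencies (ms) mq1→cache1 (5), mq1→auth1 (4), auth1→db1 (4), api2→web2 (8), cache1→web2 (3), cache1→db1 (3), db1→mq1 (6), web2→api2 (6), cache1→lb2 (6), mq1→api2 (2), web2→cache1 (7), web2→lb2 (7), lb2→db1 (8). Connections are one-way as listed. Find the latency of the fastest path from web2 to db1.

10

Paths from web2 to db1:
web2 → cache1 → db1: 7 + 3 = 10
web2 → lb2 → db1: 7 + 8 = 15
web2 → cache1 → lb2 → db1: 7 + 6 + 8 = 21
The minimum is 10 ms.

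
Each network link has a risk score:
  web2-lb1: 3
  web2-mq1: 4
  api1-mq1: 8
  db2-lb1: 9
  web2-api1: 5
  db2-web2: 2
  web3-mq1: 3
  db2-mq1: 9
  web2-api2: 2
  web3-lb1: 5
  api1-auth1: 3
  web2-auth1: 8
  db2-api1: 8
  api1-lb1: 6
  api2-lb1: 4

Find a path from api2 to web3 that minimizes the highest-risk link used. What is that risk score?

Comparing a few candidate routes:
api2→lb1→web2→mq1→web3: max(4, 3, 4, 3) = 4
api2→web2→lb1→web3: max(2, 3, 5) = 5
api2→web2→mq1→web3: max(2, 4, 3) = 4
api2→lb1→web3: max(4, 5) = 5
Best route has worst link 4.

4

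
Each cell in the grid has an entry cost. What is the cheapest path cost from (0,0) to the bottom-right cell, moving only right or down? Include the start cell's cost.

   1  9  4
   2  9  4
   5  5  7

20

Take [0,0]→[1,0]→[2,0]→[2,1]→[2,2] for a total of 1 + 2 + 5 + 5 + 7 = 20.
(Top row then right column would cost 25.)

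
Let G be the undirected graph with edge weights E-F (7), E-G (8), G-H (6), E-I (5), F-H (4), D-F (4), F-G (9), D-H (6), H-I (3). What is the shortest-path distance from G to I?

Checking several routes:
G → F → H → I: 9 + 4 + 3 = 16
G → H → I: 6 + 3 = 9
G → E → I: 8 + 5 = 13
Shortest: 9.

9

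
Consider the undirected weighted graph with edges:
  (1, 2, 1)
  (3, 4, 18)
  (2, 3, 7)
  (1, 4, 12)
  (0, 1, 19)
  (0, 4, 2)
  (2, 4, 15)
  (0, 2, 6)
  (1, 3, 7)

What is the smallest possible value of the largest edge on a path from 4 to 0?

2

Comparing a few candidate routes:
4 → 2 → 0: max(15, 6) = 15
4 → 3 → 1 → 2 → 0: max(18, 7, 1, 6) = 18
4 → 1 → 2 → 0: max(12, 1, 6) = 12
4 → 3 → 2 → 0: max(18, 7, 6) = 18
4 → 1 → 3 → 2 → 0: max(12, 7, 7, 6) = 12
4 → 0: max(2) = 2
Smallest bottleneck: 2.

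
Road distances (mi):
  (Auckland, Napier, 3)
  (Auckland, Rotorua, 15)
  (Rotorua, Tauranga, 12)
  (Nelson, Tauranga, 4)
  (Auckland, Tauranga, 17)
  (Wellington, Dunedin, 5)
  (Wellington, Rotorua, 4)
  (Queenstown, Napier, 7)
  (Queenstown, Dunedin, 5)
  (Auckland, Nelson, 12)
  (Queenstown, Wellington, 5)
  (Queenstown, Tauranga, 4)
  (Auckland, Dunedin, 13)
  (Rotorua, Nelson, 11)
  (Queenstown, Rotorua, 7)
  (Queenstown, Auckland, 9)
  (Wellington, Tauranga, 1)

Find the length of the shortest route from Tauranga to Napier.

11

Checking several routes:
Tauranga -> Queenstown -> Napier: 4 + 7 = 11
Tauranga -> Queenstown -> Auckland -> Napier: 4 + 9 + 3 = 16
Tauranga -> Wellington -> Queenstown -> Napier: 1 + 5 + 7 = 13
Best route has total 11 mi.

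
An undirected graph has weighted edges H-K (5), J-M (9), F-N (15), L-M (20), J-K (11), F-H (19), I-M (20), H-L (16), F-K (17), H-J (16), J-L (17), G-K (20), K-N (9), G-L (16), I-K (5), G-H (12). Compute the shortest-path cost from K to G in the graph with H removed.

20

Routes from K to G avoiding H:
K → G: 20
K → J → L → G: 11 + 17 + 16 = 44
K → J → M → L → G: 11 + 9 + 20 + 16 = 56
K → I → M → L → G: 5 + 20 + 20 + 16 = 61
K → I → M → J → L → G: 5 + 20 + 9 + 17 + 16 = 67
Best route has total 20.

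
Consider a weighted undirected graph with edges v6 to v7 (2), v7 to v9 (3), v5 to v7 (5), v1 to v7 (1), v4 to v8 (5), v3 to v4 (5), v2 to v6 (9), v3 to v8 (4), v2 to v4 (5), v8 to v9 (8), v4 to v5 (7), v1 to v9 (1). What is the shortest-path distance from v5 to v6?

Comparing a few candidate routes:
v5 -> v7 -> v6: 5 + 2 = 7
v5 -> v4 -> v8 -> v9 -> v1 -> v7 -> v6: 7 + 5 + 8 + 1 + 1 + 2 = 24
v5 -> v4 -> v3 -> v8 -> v9 -> v1 -> v7 -> v6: 7 + 5 + 4 + 8 + 1 + 1 + 2 = 28
v5 -> v4 -> v2 -> v6: 7 + 5 + 9 = 21
v5 -> v4 -> v8 -> v9 -> v7 -> v6: 7 + 5 + 8 + 3 + 2 = 25
Best route has total 7.

7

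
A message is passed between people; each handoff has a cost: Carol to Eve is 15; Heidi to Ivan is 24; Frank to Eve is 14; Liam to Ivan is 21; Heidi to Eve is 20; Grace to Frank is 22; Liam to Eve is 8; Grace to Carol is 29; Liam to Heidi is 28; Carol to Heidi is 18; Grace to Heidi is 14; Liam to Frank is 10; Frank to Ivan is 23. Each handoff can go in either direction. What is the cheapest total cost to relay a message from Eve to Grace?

34

A few of the Eve→Grace routes:
Eve -> Carol -> Heidi -> Grace: 15 + 18 + 14 = 47
Eve -> Liam -> Frank -> Grace: 8 + 10 + 22 = 40
Eve -> Frank -> Grace: 14 + 22 = 36
Eve -> Carol -> Grace: 15 + 29 = 44
Eve -> Heidi -> Grace: 20 + 14 = 34
Shortest: 34.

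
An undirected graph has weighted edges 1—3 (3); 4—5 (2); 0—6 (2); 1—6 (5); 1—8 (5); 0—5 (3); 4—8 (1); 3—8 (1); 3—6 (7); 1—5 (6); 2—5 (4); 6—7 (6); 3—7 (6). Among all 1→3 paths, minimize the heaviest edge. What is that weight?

3

Comparing a few candidate routes:
1→8→3: max(5, 1) = 5
1→3: max(3) = 3
1→6→0→5→4→8→3: max(5, 2, 3, 2, 1, 1) = 5
Best route has worst link 3.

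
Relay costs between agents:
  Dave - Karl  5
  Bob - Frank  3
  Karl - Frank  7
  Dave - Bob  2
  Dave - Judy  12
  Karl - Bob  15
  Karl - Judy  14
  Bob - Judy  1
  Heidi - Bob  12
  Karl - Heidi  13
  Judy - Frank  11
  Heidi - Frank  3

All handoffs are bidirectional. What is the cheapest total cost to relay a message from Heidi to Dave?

A few of the Heidi→Dave routes:
Heidi -> Bob -> Dave: 12 + 2 = 14
Heidi -> Frank -> Bob -> Dave: 3 + 3 + 2 = 8
Heidi -> Frank -> Karl -> Dave: 3 + 7 + 5 = 15
Shortest: 8.

8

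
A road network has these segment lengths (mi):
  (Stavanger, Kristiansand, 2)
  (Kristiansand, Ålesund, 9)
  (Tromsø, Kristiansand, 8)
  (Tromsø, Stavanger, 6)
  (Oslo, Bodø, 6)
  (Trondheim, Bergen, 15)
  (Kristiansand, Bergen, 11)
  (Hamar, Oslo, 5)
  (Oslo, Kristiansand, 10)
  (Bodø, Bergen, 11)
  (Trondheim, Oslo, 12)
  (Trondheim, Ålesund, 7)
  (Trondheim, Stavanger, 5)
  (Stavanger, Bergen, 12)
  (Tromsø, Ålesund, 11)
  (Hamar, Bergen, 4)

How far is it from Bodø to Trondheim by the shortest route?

Some routes from Bodø to Trondheim:
Bodø-Bergen-Trondheim: 11 + 15 = 26
Bodø-Oslo-Trondheim: 6 + 12 = 18
Bodø-Oslo-Kristiansand-Stavanger-Trondheim: 6 + 10 + 2 + 5 = 23
The minimum is 18 mi.

18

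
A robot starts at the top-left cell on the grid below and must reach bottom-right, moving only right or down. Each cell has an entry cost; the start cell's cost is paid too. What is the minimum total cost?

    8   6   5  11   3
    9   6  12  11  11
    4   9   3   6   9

Cheapest: (0,0)→(0,1)→(1,1)→(2,1)→(2,2)→(2,3)→(2,4)
  8 + 6 + 6 + 9 + 3 + 6 + 9 = 47
For comparison, the top-then-right route costs 53.

47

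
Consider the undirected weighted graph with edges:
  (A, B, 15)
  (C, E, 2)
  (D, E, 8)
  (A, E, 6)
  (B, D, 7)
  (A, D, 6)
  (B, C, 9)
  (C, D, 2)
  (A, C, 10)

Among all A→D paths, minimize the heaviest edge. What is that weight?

6

A few of the A→D routes:
A -> C -> B -> D: max(10, 9, 7) = 10
A -> E -> D: max(6, 8) = 8
A -> E -> C -> B -> D: max(6, 2, 9, 7) = 9
A -> D: max(6) = 6
A -> E -> C -> D: max(6, 2, 2) = 6
Smallest bottleneck: 6.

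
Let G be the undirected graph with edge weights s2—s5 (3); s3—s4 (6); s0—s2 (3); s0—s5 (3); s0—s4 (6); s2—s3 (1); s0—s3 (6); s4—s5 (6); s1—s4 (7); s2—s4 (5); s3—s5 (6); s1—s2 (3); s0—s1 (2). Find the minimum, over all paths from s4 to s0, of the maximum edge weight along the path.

Some routes from s4 to s0:
s4 -> s2 -> s1 -> s0: max(5, 3, 2) = 5
s4 -> s3 -> s5 -> s2 -> s0: max(6, 6, 3, 3) = 6
s4 -> s2 -> s5 -> s0: max(5, 3, 3) = 5
s4 -> s2 -> s0: max(5, 3) = 5
Best route has worst link 5.

5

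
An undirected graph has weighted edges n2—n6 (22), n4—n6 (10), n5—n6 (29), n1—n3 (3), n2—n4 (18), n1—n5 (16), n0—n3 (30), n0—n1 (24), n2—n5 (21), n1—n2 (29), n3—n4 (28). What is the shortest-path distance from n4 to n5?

39

A few of the n4→n5 routes:
n4 → n6 → n2 → n5: 10 + 22 + 21 = 53
n4 → n2 → n1 → n5: 18 + 29 + 16 = 63
n4 → n3 → n1 → n5: 28 + 3 + 16 = 47
n4 → n6 → n5: 10 + 29 = 39
n4 → n2 → n5: 18 + 21 = 39
The minimum is 39.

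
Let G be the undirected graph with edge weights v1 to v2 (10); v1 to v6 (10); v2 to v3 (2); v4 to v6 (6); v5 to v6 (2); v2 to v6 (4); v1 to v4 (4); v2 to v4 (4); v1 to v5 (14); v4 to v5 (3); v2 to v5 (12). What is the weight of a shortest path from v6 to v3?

Comparing a few candidate routes:
v6 → v4 → v2 → v3: 6 + 4 + 2 = 12
v6 → v2 → v3: 4 + 2 = 6
v6 → v1 → v4 → v2 → v3: 10 + 4 + 4 + 2 = 20
v6 → v5 → v4 → v2 → v3: 2 + 3 + 4 + 2 = 11
v6 → v5 → v2 → v3: 2 + 12 + 2 = 16
Shortest: 6.

6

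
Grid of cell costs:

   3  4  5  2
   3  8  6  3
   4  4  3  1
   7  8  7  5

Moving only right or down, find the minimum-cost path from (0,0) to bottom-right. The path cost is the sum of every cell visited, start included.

23

Path r0c0 -> r0c1 -> r0c2 -> r0c3 -> r1c3 -> r2c3 -> r3c3: 3 + 4 + 5 + 2 + 3 + 1 + 5 = 23.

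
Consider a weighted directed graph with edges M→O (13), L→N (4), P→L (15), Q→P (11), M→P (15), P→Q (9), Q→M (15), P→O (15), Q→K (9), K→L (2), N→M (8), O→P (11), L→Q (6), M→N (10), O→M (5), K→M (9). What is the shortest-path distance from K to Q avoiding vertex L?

Candidate routes:
K→M→O→P→Q: 9 + 13 + 11 + 9 = 42
K→M→P→Q: 9 + 15 + 9 = 33
Best route has total 33.

33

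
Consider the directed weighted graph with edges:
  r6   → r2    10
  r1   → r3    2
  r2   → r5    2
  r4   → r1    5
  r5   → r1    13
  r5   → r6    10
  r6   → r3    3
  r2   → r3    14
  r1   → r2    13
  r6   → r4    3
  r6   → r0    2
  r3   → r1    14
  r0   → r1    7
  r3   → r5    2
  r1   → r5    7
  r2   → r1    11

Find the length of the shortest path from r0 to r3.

9

Checking several routes:
r0 -> r1 -> r2 -> r3: 7 + 13 + 14 = 34
r0 -> r1 -> r3: 7 + 2 = 9
r0 -> r1 -> r5 -> r6 -> r3: 7 + 7 + 10 + 3 = 27
Best route has total 9.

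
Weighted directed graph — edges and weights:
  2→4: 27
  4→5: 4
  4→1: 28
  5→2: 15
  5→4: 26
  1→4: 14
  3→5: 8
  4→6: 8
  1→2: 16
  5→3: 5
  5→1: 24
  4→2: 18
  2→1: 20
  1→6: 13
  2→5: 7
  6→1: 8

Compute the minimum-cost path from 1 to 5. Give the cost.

18

Paths from 1 to 5:
1-4-5: 14 + 4 = 18
1-2-5: 16 + 7 = 23
1-2-4-5: 16 + 27 + 4 = 47
1-4-2-5: 14 + 18 + 7 = 39
The minimum is 18.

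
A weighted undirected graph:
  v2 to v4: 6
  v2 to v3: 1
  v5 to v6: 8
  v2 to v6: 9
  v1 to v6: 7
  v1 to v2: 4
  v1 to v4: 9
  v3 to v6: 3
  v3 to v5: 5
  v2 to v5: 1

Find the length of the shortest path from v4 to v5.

A few of the v4→v5 routes:
v4 → v2 → v3 → v5: 6 + 1 + 5 = 12
v4 → v1 → v2 → v3 → v5: 9 + 4 + 1 + 5 = 19
v4 → v1 → v2 → v5: 9 + 4 + 1 = 14
v4 → v2 → v3 → v6 → v5: 6 + 1 + 3 + 8 = 18
v4 → v2 → v5: 6 + 1 = 7
Shortest: 7.

7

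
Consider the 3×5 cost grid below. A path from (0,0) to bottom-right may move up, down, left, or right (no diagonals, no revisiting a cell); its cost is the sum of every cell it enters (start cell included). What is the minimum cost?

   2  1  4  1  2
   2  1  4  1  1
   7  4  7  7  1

11

Path (0,0)→(0,1)→(0,2)→(0,3)→(1,3)→(1,4)→(2,4): 2 + 1 + 4 + 1 + 1 + 1 + 1 = 11.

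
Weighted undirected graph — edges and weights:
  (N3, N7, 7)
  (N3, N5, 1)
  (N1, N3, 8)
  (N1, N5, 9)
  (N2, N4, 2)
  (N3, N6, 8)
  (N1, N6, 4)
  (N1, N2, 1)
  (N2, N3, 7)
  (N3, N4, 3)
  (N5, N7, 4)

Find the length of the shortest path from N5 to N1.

7

Checking several routes:
N5→N3→N2→N1: 1 + 7 + 1 = 9
N5→N3→N4→N2→N1: 1 + 3 + 2 + 1 = 7
N5→N1: 9
N5→N3→N1: 1 + 8 = 9
N5→N3→N6→N1: 1 + 8 + 4 = 13
Best route has total 7.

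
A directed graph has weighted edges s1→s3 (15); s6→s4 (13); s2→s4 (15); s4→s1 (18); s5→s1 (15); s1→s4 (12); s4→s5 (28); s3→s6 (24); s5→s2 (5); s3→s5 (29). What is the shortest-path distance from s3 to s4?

Candidate routes:
s3 -> s6 -> s4: 24 + 13 = 37
s3 -> s5 -> s1 -> s4: 29 + 15 + 12 = 56
s3 -> s5 -> s2 -> s4: 29 + 5 + 15 = 49
Best route has total 37.

37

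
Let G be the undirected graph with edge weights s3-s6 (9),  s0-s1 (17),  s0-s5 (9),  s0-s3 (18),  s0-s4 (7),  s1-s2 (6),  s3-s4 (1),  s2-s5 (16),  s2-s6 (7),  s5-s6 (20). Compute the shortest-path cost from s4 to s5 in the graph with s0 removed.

Paths from s4 to s5 avoiding s0:
s4→s3→s6→s5: 1 + 9 + 20 = 30
s4→s3→s6→s2→s5: 1 + 9 + 7 + 16 = 33
Best route has total 30.

30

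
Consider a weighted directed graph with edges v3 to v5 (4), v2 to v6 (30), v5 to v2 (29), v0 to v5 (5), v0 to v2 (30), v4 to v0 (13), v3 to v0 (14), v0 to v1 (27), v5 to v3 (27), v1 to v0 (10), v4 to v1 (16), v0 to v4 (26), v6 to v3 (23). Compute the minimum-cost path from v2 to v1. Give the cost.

94

Routes from v2 to v1:
v2 - v6 - v3 - v0 - v1: 30 + 23 + 14 + 27 = 94
v2 - v6 - v3 - v0 - v4 - v1: 30 + 23 + 14 + 26 + 16 = 109
Shortest: 94.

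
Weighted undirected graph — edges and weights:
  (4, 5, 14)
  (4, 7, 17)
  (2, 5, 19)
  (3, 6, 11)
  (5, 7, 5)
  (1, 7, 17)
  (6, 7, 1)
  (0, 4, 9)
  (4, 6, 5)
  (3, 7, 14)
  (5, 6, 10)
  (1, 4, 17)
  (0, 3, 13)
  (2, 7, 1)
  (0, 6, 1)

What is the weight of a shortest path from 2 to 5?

6

Comparing a few candidate routes:
2 - 7 - 4 - 5: 1 + 17 + 14 = 32
2 - 5: 19
2 - 7 - 6 - 4 - 5: 1 + 1 + 5 + 14 = 21
2 - 7 - 6 - 0 - 4 - 5: 1 + 1 + 1 + 9 + 14 = 26
2 - 7 - 5: 1 + 5 = 6
2 - 7 - 6 - 5: 1 + 1 + 10 = 12
Best route has total 6.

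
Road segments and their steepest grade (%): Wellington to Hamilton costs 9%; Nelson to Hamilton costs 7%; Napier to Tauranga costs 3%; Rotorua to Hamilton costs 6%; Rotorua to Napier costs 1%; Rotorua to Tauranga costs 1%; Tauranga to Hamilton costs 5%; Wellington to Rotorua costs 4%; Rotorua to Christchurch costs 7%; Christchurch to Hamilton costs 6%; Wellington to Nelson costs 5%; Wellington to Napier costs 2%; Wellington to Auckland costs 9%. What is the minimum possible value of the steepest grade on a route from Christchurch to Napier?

6

Comparing a few candidate routes:
Christchurch → Hamilton → Tauranga → Rotorua → Napier: max(6, 5, 1, 1) = 6
Christchurch → Hamilton → Rotorua → Tauranga → Napier: max(6, 6, 1, 3) = 6
Christchurch → Hamilton → Tauranga → Napier: max(6, 5, 3) = 6
Christchurch → Hamilton → Rotorua → Wellington → Napier: max(6, 6, 4, 2) = 6
Christchurch → Hamilton → Tauranga → Rotorua → Wellington → Napier: max(6, 5, 1, 4, 2) = 6
The minimum achievable maximum is 6%.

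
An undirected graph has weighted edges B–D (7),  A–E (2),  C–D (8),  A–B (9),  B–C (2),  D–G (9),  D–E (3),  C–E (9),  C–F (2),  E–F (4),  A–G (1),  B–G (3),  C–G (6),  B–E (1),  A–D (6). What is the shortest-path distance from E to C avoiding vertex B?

Comparing a few candidate routes:
E→C: 9
E→A→D→C: 2 + 6 + 8 = 16
E→F→C: 4 + 2 = 6
E→D→C: 3 + 8 = 11
E→A→G→C: 2 + 1 + 6 = 9
Shortest: 6.

6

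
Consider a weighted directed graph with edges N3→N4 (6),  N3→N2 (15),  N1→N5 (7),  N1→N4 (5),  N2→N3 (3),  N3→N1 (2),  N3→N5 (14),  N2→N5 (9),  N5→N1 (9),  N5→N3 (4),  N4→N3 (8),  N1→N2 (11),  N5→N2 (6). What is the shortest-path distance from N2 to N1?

Routes from N2 to N1:
N2 - N5 - N1: 9 + 9 = 18
N2 - N3 - N1: 3 + 2 = 5
N2 - N3 - N5 - N1: 3 + 14 + 9 = 26
N2 - N5 - N3 - N1: 9 + 4 + 2 = 15
The minimum is 5.

5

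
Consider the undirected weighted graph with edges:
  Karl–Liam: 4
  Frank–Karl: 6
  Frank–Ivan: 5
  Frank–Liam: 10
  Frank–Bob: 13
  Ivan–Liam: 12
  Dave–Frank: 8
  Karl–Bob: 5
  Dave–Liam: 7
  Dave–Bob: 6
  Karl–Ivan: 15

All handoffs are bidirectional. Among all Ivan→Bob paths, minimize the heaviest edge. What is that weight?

6

Checking several routes:
Ivan -> Frank -> Karl -> Bob: max(5, 6, 5) = 6
Ivan -> Frank -> Karl -> Liam -> Dave -> Bob: max(5, 6, 4, 7, 6) = 7
Ivan -> Frank -> Dave -> Liam -> Karl -> Bob: max(5, 8, 7, 4, 5) = 8
Ivan -> Frank -> Liam -> Karl -> Bob: max(5, 10, 4, 5) = 10
Ivan -> Frank -> Dave -> Bob: max(5, 8, 6) = 8
The minimum achievable maximum is 6.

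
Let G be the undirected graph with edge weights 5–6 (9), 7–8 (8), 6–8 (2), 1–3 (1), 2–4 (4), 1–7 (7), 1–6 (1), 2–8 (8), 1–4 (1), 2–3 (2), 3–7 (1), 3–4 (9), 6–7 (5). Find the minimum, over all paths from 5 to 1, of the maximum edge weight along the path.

9

Some routes from 5 to 1:
5 - 6 - 8 - 2 - 3 - 7 - 1: max(9, 2, 8, 2, 1, 7) = 9
5 - 6 - 8 - 2 - 3 - 1: max(9, 2, 8, 2, 1) = 9
5 - 6 - 1: max(9, 1) = 9
5 - 6 - 8 - 2 - 3 - 4 - 1: max(9, 2, 8, 2, 9, 1) = 9
Smallest bottleneck: 9.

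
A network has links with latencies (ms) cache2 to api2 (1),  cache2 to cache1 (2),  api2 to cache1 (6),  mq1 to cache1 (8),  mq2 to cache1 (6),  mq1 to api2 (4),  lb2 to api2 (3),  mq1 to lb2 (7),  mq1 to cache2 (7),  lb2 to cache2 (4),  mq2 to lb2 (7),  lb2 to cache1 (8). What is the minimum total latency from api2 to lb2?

3

Comparing a few candidate routes:
api2→cache2→lb2: 1 + 4 = 5
api2→mq1→lb2: 4 + 7 = 11
api2→lb2: 3
Shortest: 3 ms.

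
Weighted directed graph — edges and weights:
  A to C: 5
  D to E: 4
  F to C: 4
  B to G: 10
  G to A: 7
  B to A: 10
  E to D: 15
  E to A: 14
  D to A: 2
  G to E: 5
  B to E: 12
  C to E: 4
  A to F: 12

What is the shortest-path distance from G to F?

19

Routes from G to F:
G → A → F: 7 + 12 = 19
G → E → D → A → F: 5 + 15 + 2 + 12 = 34
G → E → A → F: 5 + 14 + 12 = 31
Best route has total 19.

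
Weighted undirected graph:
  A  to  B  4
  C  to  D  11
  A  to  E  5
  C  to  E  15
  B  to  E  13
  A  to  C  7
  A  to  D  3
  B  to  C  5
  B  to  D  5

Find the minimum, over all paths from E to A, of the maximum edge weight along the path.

5

Checking several routes:
E → B → D → C → A: max(13, 5, 11, 7) = 13
E → B → D → A: max(13, 5, 3) = 13
E → B → C → A: max(13, 5, 7) = 13
E → B → A: max(13, 4) = 13
E → A: max(5) = 5
Smallest bottleneck: 5.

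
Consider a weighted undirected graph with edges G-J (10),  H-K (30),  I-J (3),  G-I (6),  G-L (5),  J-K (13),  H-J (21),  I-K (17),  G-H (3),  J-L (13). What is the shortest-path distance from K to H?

Some routes from K to H:
K -> I -> G -> H: 17 + 6 + 3 = 26
K -> J -> I -> G -> H: 13 + 3 + 6 + 3 = 25
K -> J -> G -> H: 13 + 10 + 3 = 26
Best route has total 25.

25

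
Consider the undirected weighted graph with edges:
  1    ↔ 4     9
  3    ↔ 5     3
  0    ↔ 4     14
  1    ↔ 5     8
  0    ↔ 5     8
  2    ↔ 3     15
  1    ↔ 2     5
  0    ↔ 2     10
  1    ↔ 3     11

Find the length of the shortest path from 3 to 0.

Some routes from 3 to 0:
3 - 5 - 0: 3 + 8 = 11
3 - 1 - 2 - 0: 11 + 5 + 10 = 26
3 - 5 - 1 - 2 - 0: 3 + 8 + 5 + 10 = 26
3 - 2 - 0: 15 + 10 = 25
3 - 1 - 5 - 0: 11 + 8 + 8 = 27
Shortest: 11.

11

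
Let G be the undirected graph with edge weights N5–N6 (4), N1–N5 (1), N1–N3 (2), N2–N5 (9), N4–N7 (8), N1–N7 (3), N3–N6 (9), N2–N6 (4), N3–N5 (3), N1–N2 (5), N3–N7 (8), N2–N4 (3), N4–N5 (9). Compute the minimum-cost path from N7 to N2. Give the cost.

8

Checking several routes:
N7→N1→N2: 3 + 5 = 8
N7→N1→N5→N6→N2: 3 + 1 + 4 + 4 = 12
N7→N4→N2: 8 + 3 = 11
Shortest: 8.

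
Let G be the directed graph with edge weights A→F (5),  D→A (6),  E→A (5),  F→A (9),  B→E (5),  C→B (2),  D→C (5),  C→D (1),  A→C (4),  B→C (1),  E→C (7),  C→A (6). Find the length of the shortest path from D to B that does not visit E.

7

Routes from D to B avoiding E:
D - A - C - B: 6 + 4 + 2 = 12
D - C - B: 5 + 2 = 7
The minimum is 7.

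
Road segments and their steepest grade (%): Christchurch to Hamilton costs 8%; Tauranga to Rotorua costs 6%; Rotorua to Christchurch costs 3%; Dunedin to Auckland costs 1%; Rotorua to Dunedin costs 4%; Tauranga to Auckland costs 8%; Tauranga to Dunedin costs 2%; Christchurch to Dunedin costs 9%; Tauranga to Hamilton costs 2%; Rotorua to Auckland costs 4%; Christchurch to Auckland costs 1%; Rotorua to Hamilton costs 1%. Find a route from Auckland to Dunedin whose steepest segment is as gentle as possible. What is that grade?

1

A few of the Auckland→Dunedin routes:
Auckland - Christchurch - Rotorua - Dunedin: max(1, 3, 4) = 4
Auckland - Christchurch - Rotorua - Hamilton - Tauranga - Dunedin: max(1, 3, 1, 2, 2) = 3
Auckland - Dunedin: max(1) = 1
The minimum achievable maximum is 1%.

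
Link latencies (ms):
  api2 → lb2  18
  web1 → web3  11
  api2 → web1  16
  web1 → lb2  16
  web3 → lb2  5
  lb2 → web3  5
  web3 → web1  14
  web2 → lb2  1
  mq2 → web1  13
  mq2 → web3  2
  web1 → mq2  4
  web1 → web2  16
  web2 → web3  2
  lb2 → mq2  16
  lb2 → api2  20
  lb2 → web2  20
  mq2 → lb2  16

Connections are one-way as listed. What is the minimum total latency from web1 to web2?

Comparing a few candidate routes:
web1-mq2-web3-lb2-web2: 4 + 2 + 5 + 20 = 31
web1-lb2-web2: 16 + 20 = 36
web1-web2: 16
web1-web3-lb2-web2: 11 + 5 + 20 = 36
The minimum is 16 ms.

16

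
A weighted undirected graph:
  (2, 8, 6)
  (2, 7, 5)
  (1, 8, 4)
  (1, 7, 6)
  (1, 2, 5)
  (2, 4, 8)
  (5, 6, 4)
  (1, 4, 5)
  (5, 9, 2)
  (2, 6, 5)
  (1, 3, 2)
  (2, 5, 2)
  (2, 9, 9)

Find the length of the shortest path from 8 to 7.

10

Some routes from 8 to 7:
8 -> 1 -> 7: 4 + 6 = 10
8 -> 2 -> 1 -> 7: 6 + 5 + 6 = 17
8 -> 1 -> 4 -> 2 -> 7: 4 + 5 + 8 + 5 = 22
8 -> 1 -> 2 -> 7: 4 + 5 + 5 = 14
8 -> 2 -> 7: 6 + 5 = 11
The minimum is 10.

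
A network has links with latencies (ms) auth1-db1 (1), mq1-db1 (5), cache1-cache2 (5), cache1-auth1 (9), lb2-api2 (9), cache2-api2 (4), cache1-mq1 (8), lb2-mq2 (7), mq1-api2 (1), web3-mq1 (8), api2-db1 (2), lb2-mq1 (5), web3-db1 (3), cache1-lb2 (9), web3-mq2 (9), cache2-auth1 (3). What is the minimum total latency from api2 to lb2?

Comparing a few candidate routes:
api2-db1-mq1-lb2: 2 + 5 + 5 = 12
api2-lb2: 9
api2-mq1-lb2: 1 + 5 = 6
Shortest: 6 ms.

6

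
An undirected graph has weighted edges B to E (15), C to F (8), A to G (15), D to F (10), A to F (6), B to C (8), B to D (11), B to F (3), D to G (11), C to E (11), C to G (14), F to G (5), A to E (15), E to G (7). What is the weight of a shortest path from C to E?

11

Checking several routes:
C -> G -> E: 14 + 7 = 21
C -> E: 11
C -> F -> G -> E: 8 + 5 + 7 = 20
Best route has total 11.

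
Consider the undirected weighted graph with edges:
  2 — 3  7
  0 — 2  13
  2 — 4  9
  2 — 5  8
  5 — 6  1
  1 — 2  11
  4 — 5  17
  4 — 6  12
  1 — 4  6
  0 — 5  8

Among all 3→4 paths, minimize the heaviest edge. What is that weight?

Paths from 3 to 4:
3 -> 2 -> 0 -> 5 -> 6 -> 4: max(7, 13, 8, 1, 12) = 13
3 -> 2 -> 5 -> 4: max(7, 8, 17) = 17
3 -> 2 -> 5 -> 6 -> 4: max(7, 8, 1, 12) = 12
3 -> 2 -> 0 -> 5 -> 4: max(7, 13, 8, 17) = 17
3 -> 2 -> 4: max(7, 9) = 9
3 -> 2 -> 1 -> 4: max(7, 11, 6) = 11
Smallest bottleneck: 9.

9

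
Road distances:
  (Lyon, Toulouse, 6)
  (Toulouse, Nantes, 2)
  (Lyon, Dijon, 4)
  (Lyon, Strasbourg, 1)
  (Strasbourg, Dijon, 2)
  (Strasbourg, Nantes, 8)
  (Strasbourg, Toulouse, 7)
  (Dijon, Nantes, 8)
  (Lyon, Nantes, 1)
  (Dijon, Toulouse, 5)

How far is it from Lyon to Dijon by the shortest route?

Checking several routes:
Lyon → Nantes → Toulouse → Dijon: 1 + 2 + 5 = 8
Lyon → Dijon: 4
Lyon → Strasbourg → Dijon: 1 + 2 = 3
Lyon → Nantes → Dijon: 1 + 8 = 9
Best route has total 3.

3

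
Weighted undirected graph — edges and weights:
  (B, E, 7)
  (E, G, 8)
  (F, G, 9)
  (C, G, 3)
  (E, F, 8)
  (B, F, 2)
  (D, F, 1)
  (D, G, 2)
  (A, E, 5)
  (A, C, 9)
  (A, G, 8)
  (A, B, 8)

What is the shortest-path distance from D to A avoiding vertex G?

Paths from D to A avoiding G:
D - F - E - A: 1 + 8 + 5 = 14
D - F - B - A: 1 + 2 + 8 = 11
D - F - E - B - A: 1 + 8 + 7 + 8 = 24
D - F - B - E - A: 1 + 2 + 7 + 5 = 15
Best route has total 11.

11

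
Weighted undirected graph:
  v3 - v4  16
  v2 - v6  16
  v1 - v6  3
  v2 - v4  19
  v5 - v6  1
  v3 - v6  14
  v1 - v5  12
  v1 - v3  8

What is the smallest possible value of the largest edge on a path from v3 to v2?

Paths from v3 to v2:
v3 -> v6 -> v2: max(14, 16) = 16
v3 -> v4 -> v2: max(16, 19) = 19
v3 -> v1 -> v6 -> v2: max(8, 3, 16) = 16
v3 -> v1 -> v5 -> v6 -> v2: max(8, 12, 1, 16) = 16
Smallest bottleneck: 16.

16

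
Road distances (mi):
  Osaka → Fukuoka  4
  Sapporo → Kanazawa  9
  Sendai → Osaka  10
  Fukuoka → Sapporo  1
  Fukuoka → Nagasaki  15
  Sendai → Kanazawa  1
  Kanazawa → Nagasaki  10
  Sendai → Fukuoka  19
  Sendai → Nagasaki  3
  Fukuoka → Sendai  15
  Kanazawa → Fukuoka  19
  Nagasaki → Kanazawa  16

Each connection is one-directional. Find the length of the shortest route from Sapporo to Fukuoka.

Paths from Sapporo to Fukuoka:
Sapporo - Kanazawa - Fukuoka: 9 + 19 = 28
Shortest: 28 mi.

28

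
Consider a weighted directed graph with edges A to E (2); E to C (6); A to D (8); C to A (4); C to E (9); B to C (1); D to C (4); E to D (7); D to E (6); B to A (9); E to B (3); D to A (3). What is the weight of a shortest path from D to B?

Comparing a few candidate routes:
D - C - A - E - B: 4 + 4 + 2 + 3 = 13
D - E - B: 6 + 3 = 9
D - A - E - B: 3 + 2 + 3 = 8
The minimum is 8.

8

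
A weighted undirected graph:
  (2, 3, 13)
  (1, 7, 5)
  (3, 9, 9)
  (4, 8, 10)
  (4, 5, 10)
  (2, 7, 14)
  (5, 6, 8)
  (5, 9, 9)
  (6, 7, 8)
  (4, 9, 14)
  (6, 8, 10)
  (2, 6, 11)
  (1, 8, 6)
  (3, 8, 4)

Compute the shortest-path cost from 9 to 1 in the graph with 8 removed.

Candidate routes:
9-4-5-6-2-7-1: 14 + 10 + 8 + 11 + 14 + 5 = 62
9-5-6-7-1: 9 + 8 + 8 + 5 = 30
9-3-2-6-7-1: 9 + 13 + 11 + 8 + 5 = 46
9-3-2-7-1: 9 + 13 + 14 + 5 = 41
9-4-5-6-7-1: 14 + 10 + 8 + 8 + 5 = 45
9-5-6-2-7-1: 9 + 8 + 11 + 14 + 5 = 47
The minimum is 30.

30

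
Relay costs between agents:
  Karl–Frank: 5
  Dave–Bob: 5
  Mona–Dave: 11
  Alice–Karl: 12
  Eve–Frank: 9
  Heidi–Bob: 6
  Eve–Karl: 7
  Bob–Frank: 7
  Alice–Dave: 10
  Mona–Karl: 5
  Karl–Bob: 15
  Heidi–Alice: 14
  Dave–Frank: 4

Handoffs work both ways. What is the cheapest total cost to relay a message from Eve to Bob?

Checking several routes:
Eve - Frank - Dave - Bob: 9 + 4 + 5 = 18
Eve - Frank - Bob: 9 + 7 = 16
Eve - Karl - Frank - Dave - Bob: 7 + 5 + 4 + 5 = 21
Eve - Karl - Frank - Bob: 7 + 5 + 7 = 19
Shortest: 16.

16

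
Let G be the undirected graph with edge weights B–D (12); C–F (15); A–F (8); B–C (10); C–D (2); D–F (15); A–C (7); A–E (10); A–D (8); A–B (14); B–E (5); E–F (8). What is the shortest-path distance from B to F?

13

A few of the B→F routes:
B→E→A→F: 5 + 10 + 8 = 23
B→A→F: 14 + 8 = 22
B→E→F: 5 + 8 = 13
The minimum is 13.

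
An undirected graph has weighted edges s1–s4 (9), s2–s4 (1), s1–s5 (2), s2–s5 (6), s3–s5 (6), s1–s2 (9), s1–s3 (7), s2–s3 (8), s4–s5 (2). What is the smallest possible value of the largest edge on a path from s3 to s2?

Comparing a few candidate routes:
s3→s5→s2: max(6, 6) = 6
s3→s5→s4→s2: max(6, 2, 1) = 6
s3→s2: max(8) = 8
s3→s1→s5→s2: max(7, 2, 6) = 7
s3→s1→s5→s4→s2: max(7, 2, 2, 1) = 7
The minimum achievable maximum is 6.

6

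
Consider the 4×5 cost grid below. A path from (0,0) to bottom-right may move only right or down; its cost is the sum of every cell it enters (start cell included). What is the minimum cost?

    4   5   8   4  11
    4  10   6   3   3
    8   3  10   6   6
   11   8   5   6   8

41

Path r0c0→r0c1→r0c2→r0c3→r1c3→r1c4→r2c4→r3c4: 4 + 5 + 8 + 4 + 3 + 3 + 6 + 8 = 41.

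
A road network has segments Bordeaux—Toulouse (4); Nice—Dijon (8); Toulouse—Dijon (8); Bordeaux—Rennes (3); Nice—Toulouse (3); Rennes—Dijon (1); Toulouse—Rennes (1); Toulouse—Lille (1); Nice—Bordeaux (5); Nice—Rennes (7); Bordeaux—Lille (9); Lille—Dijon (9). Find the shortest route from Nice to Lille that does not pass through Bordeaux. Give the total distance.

A few of the Nice→Lille routes:
Nice → Dijon → Rennes → Toulouse → Lille: 8 + 1 + 1 + 1 = 11
Nice → Toulouse → Lille: 3 + 1 = 4
Nice → Rennes → Toulouse → Lille: 7 + 1 + 1 = 9
Shortest: 4.

4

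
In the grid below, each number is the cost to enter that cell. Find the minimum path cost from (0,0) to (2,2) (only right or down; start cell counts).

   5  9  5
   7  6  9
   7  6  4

28

Path (0,0) → (1,0) → (1,1) → (2,1) → (2,2): 5 + 7 + 6 + 6 + 4 = 28.
(Top row then right column would cost 32.)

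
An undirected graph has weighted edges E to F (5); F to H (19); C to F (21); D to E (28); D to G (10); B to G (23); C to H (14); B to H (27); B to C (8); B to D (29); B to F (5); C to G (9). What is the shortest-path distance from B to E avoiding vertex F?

Candidate routes:
B-D-E: 29 + 28 = 57
B-G-D-E: 23 + 10 + 28 = 61
B-H-C-G-D-E: 27 + 14 + 9 + 10 + 28 = 88
B-C-G-D-E: 8 + 9 + 10 + 28 = 55
Best route has total 55.

55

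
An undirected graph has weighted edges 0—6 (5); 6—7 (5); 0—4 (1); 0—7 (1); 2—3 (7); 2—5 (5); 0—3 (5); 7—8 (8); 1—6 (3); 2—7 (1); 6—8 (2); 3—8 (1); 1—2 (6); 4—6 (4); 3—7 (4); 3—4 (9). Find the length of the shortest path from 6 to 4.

Comparing a few candidate routes:
6 - 0 - 4: 5 + 1 = 6
6 - 4: 4
6 - 7 - 0 - 4: 5 + 1 + 1 = 7
The minimum is 4.

4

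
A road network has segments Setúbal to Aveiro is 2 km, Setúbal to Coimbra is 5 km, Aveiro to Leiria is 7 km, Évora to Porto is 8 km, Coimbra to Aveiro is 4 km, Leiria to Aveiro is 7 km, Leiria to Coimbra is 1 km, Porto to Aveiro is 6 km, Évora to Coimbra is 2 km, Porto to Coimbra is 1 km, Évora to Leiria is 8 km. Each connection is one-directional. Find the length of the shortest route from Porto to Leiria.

Paths from Porto to Leiria:
Porto→Coimbra→Aveiro→Leiria: 1 + 4 + 7 = 12
Porto→Aveiro→Leiria: 6 + 7 = 13
Best route has total 12 km.

12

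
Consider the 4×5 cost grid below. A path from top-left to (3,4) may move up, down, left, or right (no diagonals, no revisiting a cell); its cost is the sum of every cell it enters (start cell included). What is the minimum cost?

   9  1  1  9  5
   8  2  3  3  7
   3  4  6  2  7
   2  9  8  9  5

31

Take r0c0 -> r0c1 -> r0c2 -> r1c2 -> r1c3 -> r2c3 -> r2c4 -> r3c4 for a total of 9 + 1 + 1 + 3 + 3 + 2 + 7 + 5 = 31.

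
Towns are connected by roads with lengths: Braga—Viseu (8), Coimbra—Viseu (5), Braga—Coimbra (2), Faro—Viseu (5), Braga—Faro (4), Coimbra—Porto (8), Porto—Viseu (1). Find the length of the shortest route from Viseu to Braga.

7

Paths from Viseu to Braga:
Viseu -> Faro -> Braga: 5 + 4 = 9
Viseu -> Porto -> Coimbra -> Braga: 1 + 8 + 2 = 11
Viseu -> Braga: 8
Viseu -> Coimbra -> Braga: 5 + 2 = 7
Shortest: 7.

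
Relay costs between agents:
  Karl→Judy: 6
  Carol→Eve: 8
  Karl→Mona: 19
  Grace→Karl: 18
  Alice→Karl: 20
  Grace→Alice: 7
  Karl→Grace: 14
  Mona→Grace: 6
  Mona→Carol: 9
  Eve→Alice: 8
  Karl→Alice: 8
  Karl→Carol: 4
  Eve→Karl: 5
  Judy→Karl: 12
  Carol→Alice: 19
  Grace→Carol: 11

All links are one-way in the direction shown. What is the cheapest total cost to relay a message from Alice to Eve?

32

Routes from Alice to Eve:
Alice → Karl → Mona → Carol → Eve: 20 + 19 + 9 + 8 = 56
Alice → Karl → Carol → Eve: 20 + 4 + 8 = 32
Alice → Karl → Mona → Grace → Carol → Eve: 20 + 19 + 6 + 11 + 8 = 64
Alice → Karl → Grace → Carol → Eve: 20 + 14 + 11 + 8 = 53
Best route has total 32.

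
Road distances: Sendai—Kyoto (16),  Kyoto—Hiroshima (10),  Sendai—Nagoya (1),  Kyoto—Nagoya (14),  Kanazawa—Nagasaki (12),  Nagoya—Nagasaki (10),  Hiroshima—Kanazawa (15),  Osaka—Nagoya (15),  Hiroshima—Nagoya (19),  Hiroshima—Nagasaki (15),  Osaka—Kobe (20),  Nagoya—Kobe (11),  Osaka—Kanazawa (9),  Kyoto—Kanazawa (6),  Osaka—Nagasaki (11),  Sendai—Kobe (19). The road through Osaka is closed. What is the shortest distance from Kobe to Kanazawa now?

Some routes from Kobe to Kanazawa avoiding Osaka:
Kobe→Nagoya→Sendai→Kyoto→Kanazawa: 11 + 1 + 16 + 6 = 34
Kobe→Nagoya→Nagasaki→Kanazawa: 11 + 10 + 12 = 33
Kobe→Nagoya→Kyoto→Kanazawa: 11 + 14 + 6 = 31
Shortest: 31.

31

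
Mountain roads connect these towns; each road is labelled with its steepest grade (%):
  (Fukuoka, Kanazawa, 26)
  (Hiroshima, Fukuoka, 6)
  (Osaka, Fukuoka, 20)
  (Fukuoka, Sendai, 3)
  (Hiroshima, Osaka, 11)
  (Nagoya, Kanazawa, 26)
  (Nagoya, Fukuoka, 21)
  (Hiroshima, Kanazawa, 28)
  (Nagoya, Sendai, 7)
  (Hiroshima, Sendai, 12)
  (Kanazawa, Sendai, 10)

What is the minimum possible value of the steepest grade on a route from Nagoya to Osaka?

Some routes from Nagoya to Osaka:
Nagoya -> Sendai -> Fukuoka -> Osaka: max(7, 3, 20) = 20
Nagoya -> Sendai -> Fukuoka -> Hiroshima -> Osaka: max(7, 3, 6, 11) = 11
Nagoya -> Sendai -> Hiroshima -> Osaka: max(7, 12, 11) = 12
Smallest bottleneck: 11%.

11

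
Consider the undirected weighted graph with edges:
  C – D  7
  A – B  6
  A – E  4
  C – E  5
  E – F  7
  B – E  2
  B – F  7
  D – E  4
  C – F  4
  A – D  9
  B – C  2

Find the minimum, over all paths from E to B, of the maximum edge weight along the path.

2

Checking several routes:
E-D-C-B: max(4, 7, 2) = 7
E-C-B: max(5, 2) = 5
E-B: max(2) = 2
E-D-C-F-B: max(4, 7, 4, 7) = 7
E-A-B: max(4, 6) = 6
Smallest bottleneck: 2.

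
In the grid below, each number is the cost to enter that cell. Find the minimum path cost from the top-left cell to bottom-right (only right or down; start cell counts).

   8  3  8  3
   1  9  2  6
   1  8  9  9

Path (0,0)→(1,0)→(1,1)→(1,2)→(1,3)→(2,3): 8 + 1 + 9 + 2 + 6 + 9 = 35.
(Top row then right column would cost 37.)

35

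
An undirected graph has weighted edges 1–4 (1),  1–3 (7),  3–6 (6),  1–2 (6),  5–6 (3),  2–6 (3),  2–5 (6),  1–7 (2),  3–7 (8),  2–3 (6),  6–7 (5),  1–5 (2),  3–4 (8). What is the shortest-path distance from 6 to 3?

Checking several routes:
6 -> 5 -> 1 -> 3: 3 + 2 + 7 = 12
6 -> 2 -> 3: 3 + 6 = 9
6 -> 3: 6
The minimum is 6.

6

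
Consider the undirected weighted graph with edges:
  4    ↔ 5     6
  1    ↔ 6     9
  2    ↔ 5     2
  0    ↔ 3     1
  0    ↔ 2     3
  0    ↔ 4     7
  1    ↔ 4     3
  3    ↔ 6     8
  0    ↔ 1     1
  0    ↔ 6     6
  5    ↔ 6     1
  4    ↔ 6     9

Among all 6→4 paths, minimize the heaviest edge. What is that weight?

Some routes from 6 to 4:
6-5-2-0-4: max(1, 2, 3, 7) = 7
6-0-2-5-4: max(6, 3, 2, 6) = 6
6-0-1-4: max(6, 1, 3) = 6
6-5-4: max(1, 6) = 6
6-5-2-0-1-4: max(1, 2, 3, 1, 3) = 3
Best route has worst link 3.

3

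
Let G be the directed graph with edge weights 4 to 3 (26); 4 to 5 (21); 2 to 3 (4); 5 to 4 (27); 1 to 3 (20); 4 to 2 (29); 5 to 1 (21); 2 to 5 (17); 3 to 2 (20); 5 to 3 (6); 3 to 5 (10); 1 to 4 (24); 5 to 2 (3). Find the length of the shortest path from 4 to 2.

24

Routes from 4 to 2:
4-3-2: 26 + 20 = 46
4-3-5-2: 26 + 10 + 3 = 39
4-5-2: 21 + 3 = 24
4-5-1-3-2: 21 + 21 + 20 + 20 = 82
4-5-3-2: 21 + 6 + 20 = 47
4-2: 29
Best route has total 24.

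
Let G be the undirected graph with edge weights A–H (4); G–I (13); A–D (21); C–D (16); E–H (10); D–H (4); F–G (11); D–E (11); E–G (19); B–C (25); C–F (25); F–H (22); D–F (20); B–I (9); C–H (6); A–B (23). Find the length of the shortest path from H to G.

29

Checking several routes:
H-D-F-G: 4 + 20 + 11 = 35
H-D-E-G: 4 + 11 + 19 = 34
H-F-G: 22 + 11 = 33
H-C-F-G: 6 + 25 + 11 = 42
H-E-G: 10 + 19 = 29
The minimum is 29.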